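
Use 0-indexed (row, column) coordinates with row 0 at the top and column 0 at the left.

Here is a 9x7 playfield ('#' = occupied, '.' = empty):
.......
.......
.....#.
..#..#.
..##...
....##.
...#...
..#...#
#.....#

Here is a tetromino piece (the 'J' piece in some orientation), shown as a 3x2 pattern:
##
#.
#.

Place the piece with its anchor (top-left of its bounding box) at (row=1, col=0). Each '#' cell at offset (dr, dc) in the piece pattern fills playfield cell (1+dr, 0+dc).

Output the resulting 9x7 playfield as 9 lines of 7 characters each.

Fill (1+0,0+0) = (1,0)
Fill (1+0,0+1) = (1,1)
Fill (1+1,0+0) = (2,0)
Fill (1+2,0+0) = (3,0)

Answer: .......
##.....
#....#.
#.#..#.
..##...
....##.
...#...
..#...#
#.....#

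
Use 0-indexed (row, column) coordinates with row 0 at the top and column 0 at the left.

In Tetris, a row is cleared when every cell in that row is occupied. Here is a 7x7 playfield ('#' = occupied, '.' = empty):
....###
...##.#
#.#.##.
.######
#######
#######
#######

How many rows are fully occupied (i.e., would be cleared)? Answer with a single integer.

Answer: 3

Derivation:
Check each row:
  row 0: 4 empty cells -> not full
  row 1: 4 empty cells -> not full
  row 2: 3 empty cells -> not full
  row 3: 1 empty cell -> not full
  row 4: 0 empty cells -> FULL (clear)
  row 5: 0 empty cells -> FULL (clear)
  row 6: 0 empty cells -> FULL (clear)
Total rows cleared: 3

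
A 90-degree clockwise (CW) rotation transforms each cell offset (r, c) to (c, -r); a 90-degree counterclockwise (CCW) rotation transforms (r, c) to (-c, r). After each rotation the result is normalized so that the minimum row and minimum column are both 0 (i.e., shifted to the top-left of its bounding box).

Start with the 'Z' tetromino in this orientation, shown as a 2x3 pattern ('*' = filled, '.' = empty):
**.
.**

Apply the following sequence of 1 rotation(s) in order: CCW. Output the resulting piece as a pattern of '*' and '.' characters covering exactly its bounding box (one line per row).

Start:
**.
.**
After rotation 1 (CCW):
.*
**
*.

Answer: .*
**
*.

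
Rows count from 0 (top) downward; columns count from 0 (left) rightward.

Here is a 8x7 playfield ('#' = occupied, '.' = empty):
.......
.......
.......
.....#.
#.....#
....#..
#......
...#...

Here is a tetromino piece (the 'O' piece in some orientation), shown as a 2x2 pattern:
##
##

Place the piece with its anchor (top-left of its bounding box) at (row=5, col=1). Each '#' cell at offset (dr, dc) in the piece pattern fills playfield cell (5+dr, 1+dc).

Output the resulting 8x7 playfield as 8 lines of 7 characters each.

Fill (5+0,1+0) = (5,1)
Fill (5+0,1+1) = (5,2)
Fill (5+1,1+0) = (6,1)
Fill (5+1,1+1) = (6,2)

Answer: .......
.......
.......
.....#.
#.....#
.##.#..
###....
...#...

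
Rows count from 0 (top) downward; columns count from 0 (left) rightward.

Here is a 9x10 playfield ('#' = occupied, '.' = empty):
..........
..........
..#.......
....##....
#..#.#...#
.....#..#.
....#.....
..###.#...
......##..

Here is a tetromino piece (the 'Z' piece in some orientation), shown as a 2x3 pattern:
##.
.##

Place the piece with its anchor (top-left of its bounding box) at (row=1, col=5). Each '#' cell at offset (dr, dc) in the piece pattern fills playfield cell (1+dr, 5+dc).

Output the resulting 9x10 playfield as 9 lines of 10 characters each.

Fill (1+0,5+0) = (1,5)
Fill (1+0,5+1) = (1,6)
Fill (1+1,5+1) = (2,6)
Fill (1+1,5+2) = (2,7)

Answer: ..........
.....##...
..#...##..
....##....
#..#.#...#
.....#..#.
....#.....
..###.#...
......##..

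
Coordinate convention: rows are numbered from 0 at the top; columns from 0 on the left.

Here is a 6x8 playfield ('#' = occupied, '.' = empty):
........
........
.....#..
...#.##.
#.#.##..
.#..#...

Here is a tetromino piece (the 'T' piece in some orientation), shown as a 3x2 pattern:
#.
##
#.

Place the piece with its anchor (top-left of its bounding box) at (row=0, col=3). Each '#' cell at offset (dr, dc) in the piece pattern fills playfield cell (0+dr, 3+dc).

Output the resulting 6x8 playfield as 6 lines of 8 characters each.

Answer: ...#....
...##...
...#.#..
...#.##.
#.#.##..
.#..#...

Derivation:
Fill (0+0,3+0) = (0,3)
Fill (0+1,3+0) = (1,3)
Fill (0+1,3+1) = (1,4)
Fill (0+2,3+0) = (2,3)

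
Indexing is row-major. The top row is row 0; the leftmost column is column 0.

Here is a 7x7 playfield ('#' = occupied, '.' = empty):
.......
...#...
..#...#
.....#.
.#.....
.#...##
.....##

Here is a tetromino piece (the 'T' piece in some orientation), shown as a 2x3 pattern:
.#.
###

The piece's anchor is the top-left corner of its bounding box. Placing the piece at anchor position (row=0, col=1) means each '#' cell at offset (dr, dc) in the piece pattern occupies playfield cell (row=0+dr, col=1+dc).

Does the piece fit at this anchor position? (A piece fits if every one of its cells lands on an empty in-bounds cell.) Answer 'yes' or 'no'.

Answer: no

Derivation:
Check each piece cell at anchor (0, 1):
  offset (0,1) -> (0,2): empty -> OK
  offset (1,0) -> (1,1): empty -> OK
  offset (1,1) -> (1,2): empty -> OK
  offset (1,2) -> (1,3): occupied ('#') -> FAIL
All cells valid: no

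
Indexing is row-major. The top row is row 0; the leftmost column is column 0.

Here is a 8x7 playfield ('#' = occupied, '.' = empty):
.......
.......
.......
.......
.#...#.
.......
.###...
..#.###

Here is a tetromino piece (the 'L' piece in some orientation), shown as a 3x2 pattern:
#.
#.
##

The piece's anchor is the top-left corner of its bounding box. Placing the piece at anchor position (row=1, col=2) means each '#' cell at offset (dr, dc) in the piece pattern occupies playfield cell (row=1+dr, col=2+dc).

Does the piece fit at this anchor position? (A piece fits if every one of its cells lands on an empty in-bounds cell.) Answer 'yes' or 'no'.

Answer: yes

Derivation:
Check each piece cell at anchor (1, 2):
  offset (0,0) -> (1,2): empty -> OK
  offset (1,0) -> (2,2): empty -> OK
  offset (2,0) -> (3,2): empty -> OK
  offset (2,1) -> (3,3): empty -> OK
All cells valid: yes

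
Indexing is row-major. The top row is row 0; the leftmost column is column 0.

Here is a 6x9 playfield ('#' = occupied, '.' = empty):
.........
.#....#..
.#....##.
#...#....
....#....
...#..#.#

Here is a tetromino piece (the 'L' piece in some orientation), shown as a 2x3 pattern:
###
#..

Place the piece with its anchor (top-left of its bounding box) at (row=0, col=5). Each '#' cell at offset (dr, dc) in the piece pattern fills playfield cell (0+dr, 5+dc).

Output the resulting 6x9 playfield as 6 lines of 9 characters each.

Answer: .....###.
.#...##..
.#....##.
#...#....
....#....
...#..#.#

Derivation:
Fill (0+0,5+0) = (0,5)
Fill (0+0,5+1) = (0,6)
Fill (0+0,5+2) = (0,7)
Fill (0+1,5+0) = (1,5)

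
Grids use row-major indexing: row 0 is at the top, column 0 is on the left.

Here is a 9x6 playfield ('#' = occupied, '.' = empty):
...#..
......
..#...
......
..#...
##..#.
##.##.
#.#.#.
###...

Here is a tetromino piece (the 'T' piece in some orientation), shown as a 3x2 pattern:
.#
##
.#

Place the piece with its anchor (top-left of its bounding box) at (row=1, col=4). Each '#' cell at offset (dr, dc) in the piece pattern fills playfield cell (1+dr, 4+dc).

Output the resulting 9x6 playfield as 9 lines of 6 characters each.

Answer: ...#..
.....#
..#.##
.....#
..#...
##..#.
##.##.
#.#.#.
###...

Derivation:
Fill (1+0,4+1) = (1,5)
Fill (1+1,4+0) = (2,4)
Fill (1+1,4+1) = (2,5)
Fill (1+2,4+1) = (3,5)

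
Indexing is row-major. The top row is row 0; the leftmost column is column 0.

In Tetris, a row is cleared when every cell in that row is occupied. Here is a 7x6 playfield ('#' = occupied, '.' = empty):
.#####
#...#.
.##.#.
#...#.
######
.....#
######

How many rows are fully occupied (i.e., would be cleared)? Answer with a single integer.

Answer: 2

Derivation:
Check each row:
  row 0: 1 empty cell -> not full
  row 1: 4 empty cells -> not full
  row 2: 3 empty cells -> not full
  row 3: 4 empty cells -> not full
  row 4: 0 empty cells -> FULL (clear)
  row 5: 5 empty cells -> not full
  row 6: 0 empty cells -> FULL (clear)
Total rows cleared: 2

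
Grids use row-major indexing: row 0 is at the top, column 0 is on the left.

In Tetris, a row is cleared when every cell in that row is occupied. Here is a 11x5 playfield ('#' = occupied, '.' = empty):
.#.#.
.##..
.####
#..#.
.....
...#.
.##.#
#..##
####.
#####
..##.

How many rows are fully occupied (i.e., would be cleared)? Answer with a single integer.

Check each row:
  row 0: 3 empty cells -> not full
  row 1: 3 empty cells -> not full
  row 2: 1 empty cell -> not full
  row 3: 3 empty cells -> not full
  row 4: 5 empty cells -> not full
  row 5: 4 empty cells -> not full
  row 6: 2 empty cells -> not full
  row 7: 2 empty cells -> not full
  row 8: 1 empty cell -> not full
  row 9: 0 empty cells -> FULL (clear)
  row 10: 3 empty cells -> not full
Total rows cleared: 1

Answer: 1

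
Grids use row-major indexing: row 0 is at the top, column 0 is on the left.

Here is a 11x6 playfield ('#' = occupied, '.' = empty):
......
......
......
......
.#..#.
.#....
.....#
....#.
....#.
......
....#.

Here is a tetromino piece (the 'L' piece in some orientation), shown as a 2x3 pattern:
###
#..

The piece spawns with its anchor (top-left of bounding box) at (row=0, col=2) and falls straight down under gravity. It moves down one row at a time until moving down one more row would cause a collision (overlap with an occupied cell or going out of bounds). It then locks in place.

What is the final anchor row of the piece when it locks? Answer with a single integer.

Answer: 3

Derivation:
Spawn at (row=0, col=2). Try each row:
  row 0: fits
  row 1: fits
  row 2: fits
  row 3: fits
  row 4: blocked -> lock at row 3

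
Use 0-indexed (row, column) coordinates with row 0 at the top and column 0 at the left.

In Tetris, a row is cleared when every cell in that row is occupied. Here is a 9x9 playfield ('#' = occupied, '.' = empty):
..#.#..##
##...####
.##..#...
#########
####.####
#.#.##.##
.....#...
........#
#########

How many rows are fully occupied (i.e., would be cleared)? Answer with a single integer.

Answer: 2

Derivation:
Check each row:
  row 0: 5 empty cells -> not full
  row 1: 3 empty cells -> not full
  row 2: 6 empty cells -> not full
  row 3: 0 empty cells -> FULL (clear)
  row 4: 1 empty cell -> not full
  row 5: 3 empty cells -> not full
  row 6: 8 empty cells -> not full
  row 7: 8 empty cells -> not full
  row 8: 0 empty cells -> FULL (clear)
Total rows cleared: 2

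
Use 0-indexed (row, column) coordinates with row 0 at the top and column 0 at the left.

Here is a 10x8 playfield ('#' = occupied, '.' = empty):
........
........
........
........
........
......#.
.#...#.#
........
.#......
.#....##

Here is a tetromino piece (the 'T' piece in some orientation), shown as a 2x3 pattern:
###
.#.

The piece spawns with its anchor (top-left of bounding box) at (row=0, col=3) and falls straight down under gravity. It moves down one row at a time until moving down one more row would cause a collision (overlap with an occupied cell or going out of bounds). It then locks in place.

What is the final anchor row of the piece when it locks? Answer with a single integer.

Answer: 5

Derivation:
Spawn at (row=0, col=3). Try each row:
  row 0: fits
  row 1: fits
  row 2: fits
  row 3: fits
  row 4: fits
  row 5: fits
  row 6: blocked -> lock at row 5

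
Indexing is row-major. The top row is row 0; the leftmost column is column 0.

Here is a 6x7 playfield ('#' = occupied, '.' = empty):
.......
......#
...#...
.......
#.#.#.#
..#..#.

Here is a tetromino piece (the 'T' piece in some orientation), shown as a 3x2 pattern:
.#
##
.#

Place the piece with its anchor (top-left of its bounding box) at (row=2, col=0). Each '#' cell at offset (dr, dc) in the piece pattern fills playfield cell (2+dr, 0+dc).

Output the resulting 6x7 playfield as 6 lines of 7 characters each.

Answer: .......
......#
.#.#...
##.....
###.#.#
..#..#.

Derivation:
Fill (2+0,0+1) = (2,1)
Fill (2+1,0+0) = (3,0)
Fill (2+1,0+1) = (3,1)
Fill (2+2,0+1) = (4,1)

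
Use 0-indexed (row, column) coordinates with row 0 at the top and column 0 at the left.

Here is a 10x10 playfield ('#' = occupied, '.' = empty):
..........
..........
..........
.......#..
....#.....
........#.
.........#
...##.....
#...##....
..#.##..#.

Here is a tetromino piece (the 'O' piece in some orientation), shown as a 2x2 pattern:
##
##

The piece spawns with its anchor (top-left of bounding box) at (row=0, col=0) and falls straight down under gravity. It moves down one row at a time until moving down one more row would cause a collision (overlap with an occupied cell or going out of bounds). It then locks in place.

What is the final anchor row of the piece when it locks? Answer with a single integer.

Answer: 6

Derivation:
Spawn at (row=0, col=0). Try each row:
  row 0: fits
  row 1: fits
  row 2: fits
  row 3: fits
  row 4: fits
  row 5: fits
  row 6: fits
  row 7: blocked -> lock at row 6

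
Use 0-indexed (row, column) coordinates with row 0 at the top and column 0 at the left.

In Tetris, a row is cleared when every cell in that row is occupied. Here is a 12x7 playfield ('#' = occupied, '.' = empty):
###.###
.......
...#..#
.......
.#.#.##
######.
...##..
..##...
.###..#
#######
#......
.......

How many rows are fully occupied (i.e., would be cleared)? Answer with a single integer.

Check each row:
  row 0: 1 empty cell -> not full
  row 1: 7 empty cells -> not full
  row 2: 5 empty cells -> not full
  row 3: 7 empty cells -> not full
  row 4: 3 empty cells -> not full
  row 5: 1 empty cell -> not full
  row 6: 5 empty cells -> not full
  row 7: 5 empty cells -> not full
  row 8: 3 empty cells -> not full
  row 9: 0 empty cells -> FULL (clear)
  row 10: 6 empty cells -> not full
  row 11: 7 empty cells -> not full
Total rows cleared: 1

Answer: 1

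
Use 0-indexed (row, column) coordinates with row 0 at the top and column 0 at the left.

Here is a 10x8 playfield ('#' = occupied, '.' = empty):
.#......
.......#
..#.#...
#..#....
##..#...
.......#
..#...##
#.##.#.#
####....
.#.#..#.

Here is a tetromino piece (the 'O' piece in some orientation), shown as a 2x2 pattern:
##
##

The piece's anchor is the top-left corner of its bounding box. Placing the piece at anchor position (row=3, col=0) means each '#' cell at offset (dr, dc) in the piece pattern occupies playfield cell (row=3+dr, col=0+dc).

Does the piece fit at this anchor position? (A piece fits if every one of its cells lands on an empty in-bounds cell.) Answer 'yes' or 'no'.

Answer: no

Derivation:
Check each piece cell at anchor (3, 0):
  offset (0,0) -> (3,0): occupied ('#') -> FAIL
  offset (0,1) -> (3,1): empty -> OK
  offset (1,0) -> (4,0): occupied ('#') -> FAIL
  offset (1,1) -> (4,1): occupied ('#') -> FAIL
All cells valid: no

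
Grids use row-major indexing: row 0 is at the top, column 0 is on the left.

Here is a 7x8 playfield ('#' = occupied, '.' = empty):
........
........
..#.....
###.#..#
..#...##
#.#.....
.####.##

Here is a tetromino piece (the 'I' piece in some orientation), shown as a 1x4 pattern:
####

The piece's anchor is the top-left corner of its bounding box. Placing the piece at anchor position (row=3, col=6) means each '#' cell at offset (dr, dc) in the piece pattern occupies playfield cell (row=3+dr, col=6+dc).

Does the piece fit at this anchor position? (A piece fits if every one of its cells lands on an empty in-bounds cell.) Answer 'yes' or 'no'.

Answer: no

Derivation:
Check each piece cell at anchor (3, 6):
  offset (0,0) -> (3,6): empty -> OK
  offset (0,1) -> (3,7): occupied ('#') -> FAIL
  offset (0,2) -> (3,8): out of bounds -> FAIL
  offset (0,3) -> (3,9): out of bounds -> FAIL
All cells valid: no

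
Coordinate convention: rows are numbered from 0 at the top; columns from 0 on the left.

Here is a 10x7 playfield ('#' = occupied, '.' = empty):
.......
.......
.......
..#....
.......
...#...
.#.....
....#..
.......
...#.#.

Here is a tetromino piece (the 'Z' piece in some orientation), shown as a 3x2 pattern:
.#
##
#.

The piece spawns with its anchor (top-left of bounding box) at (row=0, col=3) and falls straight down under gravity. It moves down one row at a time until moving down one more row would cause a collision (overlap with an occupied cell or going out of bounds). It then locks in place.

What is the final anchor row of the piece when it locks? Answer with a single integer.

Answer: 2

Derivation:
Spawn at (row=0, col=3). Try each row:
  row 0: fits
  row 1: fits
  row 2: fits
  row 3: blocked -> lock at row 2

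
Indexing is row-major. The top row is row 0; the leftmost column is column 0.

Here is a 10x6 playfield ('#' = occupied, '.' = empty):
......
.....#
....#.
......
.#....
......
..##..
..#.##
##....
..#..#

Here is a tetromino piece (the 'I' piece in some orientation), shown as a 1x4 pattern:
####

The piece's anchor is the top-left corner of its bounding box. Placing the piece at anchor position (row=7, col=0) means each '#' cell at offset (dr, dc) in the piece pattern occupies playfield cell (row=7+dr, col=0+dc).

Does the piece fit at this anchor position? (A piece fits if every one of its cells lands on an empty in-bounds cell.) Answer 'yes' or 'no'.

Check each piece cell at anchor (7, 0):
  offset (0,0) -> (7,0): empty -> OK
  offset (0,1) -> (7,1): empty -> OK
  offset (0,2) -> (7,2): occupied ('#') -> FAIL
  offset (0,3) -> (7,3): empty -> OK
All cells valid: no

Answer: no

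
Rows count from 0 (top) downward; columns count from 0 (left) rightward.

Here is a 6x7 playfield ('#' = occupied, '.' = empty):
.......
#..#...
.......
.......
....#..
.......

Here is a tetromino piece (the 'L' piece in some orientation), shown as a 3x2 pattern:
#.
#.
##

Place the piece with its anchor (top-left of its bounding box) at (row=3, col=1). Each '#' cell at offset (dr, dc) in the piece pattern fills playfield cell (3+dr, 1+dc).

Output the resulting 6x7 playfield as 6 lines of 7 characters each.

Answer: .......
#..#...
.......
.#.....
.#..#..
.##....

Derivation:
Fill (3+0,1+0) = (3,1)
Fill (3+1,1+0) = (4,1)
Fill (3+2,1+0) = (5,1)
Fill (3+2,1+1) = (5,2)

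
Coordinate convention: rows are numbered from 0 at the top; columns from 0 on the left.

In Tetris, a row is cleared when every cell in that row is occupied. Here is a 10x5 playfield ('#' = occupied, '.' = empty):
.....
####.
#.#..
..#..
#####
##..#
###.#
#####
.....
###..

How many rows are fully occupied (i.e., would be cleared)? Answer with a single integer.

Check each row:
  row 0: 5 empty cells -> not full
  row 1: 1 empty cell -> not full
  row 2: 3 empty cells -> not full
  row 3: 4 empty cells -> not full
  row 4: 0 empty cells -> FULL (clear)
  row 5: 2 empty cells -> not full
  row 6: 1 empty cell -> not full
  row 7: 0 empty cells -> FULL (clear)
  row 8: 5 empty cells -> not full
  row 9: 2 empty cells -> not full
Total rows cleared: 2

Answer: 2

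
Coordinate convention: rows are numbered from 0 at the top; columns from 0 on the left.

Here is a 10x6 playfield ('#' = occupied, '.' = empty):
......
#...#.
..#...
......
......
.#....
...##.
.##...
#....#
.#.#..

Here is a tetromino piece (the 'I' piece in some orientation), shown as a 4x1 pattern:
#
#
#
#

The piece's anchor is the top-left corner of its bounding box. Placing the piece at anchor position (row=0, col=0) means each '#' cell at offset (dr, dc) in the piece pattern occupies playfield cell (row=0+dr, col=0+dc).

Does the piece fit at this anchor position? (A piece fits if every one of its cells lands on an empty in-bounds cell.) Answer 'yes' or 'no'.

Check each piece cell at anchor (0, 0):
  offset (0,0) -> (0,0): empty -> OK
  offset (1,0) -> (1,0): occupied ('#') -> FAIL
  offset (2,0) -> (2,0): empty -> OK
  offset (3,0) -> (3,0): empty -> OK
All cells valid: no

Answer: no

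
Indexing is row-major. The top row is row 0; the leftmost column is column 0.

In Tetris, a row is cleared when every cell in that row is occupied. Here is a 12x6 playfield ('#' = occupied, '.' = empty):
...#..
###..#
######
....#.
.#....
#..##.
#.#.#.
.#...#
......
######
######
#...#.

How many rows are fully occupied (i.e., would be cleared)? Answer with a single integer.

Answer: 3

Derivation:
Check each row:
  row 0: 5 empty cells -> not full
  row 1: 2 empty cells -> not full
  row 2: 0 empty cells -> FULL (clear)
  row 3: 5 empty cells -> not full
  row 4: 5 empty cells -> not full
  row 5: 3 empty cells -> not full
  row 6: 3 empty cells -> not full
  row 7: 4 empty cells -> not full
  row 8: 6 empty cells -> not full
  row 9: 0 empty cells -> FULL (clear)
  row 10: 0 empty cells -> FULL (clear)
  row 11: 4 empty cells -> not full
Total rows cleared: 3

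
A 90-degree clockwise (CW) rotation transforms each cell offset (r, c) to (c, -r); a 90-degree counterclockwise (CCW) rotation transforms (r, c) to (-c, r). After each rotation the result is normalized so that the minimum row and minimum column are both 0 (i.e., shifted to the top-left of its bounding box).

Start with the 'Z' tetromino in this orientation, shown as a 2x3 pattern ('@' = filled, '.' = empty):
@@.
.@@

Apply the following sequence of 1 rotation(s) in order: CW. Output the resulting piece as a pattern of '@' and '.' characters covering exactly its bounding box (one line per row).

Answer: .@
@@
@.

Derivation:
Start:
@@.
.@@
After rotation 1 (CW):
.@
@@
@.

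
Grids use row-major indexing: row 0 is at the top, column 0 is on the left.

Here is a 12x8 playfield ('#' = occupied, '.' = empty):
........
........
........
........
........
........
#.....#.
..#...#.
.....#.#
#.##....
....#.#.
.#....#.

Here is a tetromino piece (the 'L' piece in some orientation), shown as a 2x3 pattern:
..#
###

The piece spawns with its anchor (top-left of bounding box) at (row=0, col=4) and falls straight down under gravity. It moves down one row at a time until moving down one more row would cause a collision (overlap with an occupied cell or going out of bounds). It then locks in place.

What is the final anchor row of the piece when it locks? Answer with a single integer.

Spawn at (row=0, col=4). Try each row:
  row 0: fits
  row 1: fits
  row 2: fits
  row 3: fits
  row 4: fits
  row 5: blocked -> lock at row 4

Answer: 4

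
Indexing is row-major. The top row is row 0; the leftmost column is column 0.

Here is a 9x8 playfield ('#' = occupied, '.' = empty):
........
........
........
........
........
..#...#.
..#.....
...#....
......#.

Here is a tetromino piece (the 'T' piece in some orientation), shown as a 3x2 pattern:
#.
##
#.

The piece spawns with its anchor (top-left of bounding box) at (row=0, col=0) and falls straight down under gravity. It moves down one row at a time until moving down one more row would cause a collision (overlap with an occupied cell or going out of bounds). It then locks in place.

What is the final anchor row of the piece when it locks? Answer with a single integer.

Answer: 6

Derivation:
Spawn at (row=0, col=0). Try each row:
  row 0: fits
  row 1: fits
  row 2: fits
  row 3: fits
  row 4: fits
  row 5: fits
  row 6: fits
  row 7: blocked -> lock at row 6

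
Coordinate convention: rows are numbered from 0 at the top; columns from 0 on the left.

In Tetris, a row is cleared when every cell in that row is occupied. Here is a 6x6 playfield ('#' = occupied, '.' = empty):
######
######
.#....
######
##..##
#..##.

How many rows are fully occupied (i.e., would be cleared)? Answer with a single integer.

Check each row:
  row 0: 0 empty cells -> FULL (clear)
  row 1: 0 empty cells -> FULL (clear)
  row 2: 5 empty cells -> not full
  row 3: 0 empty cells -> FULL (clear)
  row 4: 2 empty cells -> not full
  row 5: 3 empty cells -> not full
Total rows cleared: 3

Answer: 3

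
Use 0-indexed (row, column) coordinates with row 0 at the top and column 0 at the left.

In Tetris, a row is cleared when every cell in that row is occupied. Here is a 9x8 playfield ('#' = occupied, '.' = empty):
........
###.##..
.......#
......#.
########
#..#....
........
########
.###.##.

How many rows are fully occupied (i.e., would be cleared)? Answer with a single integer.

Answer: 2

Derivation:
Check each row:
  row 0: 8 empty cells -> not full
  row 1: 3 empty cells -> not full
  row 2: 7 empty cells -> not full
  row 3: 7 empty cells -> not full
  row 4: 0 empty cells -> FULL (clear)
  row 5: 6 empty cells -> not full
  row 6: 8 empty cells -> not full
  row 7: 0 empty cells -> FULL (clear)
  row 8: 3 empty cells -> not full
Total rows cleared: 2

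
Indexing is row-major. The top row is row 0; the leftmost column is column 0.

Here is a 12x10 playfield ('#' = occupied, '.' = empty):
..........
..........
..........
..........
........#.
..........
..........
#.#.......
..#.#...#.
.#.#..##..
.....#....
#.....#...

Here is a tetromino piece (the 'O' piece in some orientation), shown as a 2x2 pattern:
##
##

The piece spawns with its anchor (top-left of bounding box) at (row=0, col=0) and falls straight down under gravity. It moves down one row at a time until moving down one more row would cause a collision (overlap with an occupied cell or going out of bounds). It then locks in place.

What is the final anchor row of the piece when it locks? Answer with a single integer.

Spawn at (row=0, col=0). Try each row:
  row 0: fits
  row 1: fits
  row 2: fits
  row 3: fits
  row 4: fits
  row 5: fits
  row 6: blocked -> lock at row 5

Answer: 5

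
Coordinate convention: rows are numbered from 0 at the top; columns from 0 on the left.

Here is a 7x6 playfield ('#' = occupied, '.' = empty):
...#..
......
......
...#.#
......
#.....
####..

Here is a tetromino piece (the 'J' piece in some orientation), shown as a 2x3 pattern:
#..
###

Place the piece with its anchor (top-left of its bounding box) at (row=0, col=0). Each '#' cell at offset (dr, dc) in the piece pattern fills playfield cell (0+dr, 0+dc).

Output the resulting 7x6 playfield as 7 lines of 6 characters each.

Answer: #..#..
###...
......
...#.#
......
#.....
####..

Derivation:
Fill (0+0,0+0) = (0,0)
Fill (0+1,0+0) = (1,0)
Fill (0+1,0+1) = (1,1)
Fill (0+1,0+2) = (1,2)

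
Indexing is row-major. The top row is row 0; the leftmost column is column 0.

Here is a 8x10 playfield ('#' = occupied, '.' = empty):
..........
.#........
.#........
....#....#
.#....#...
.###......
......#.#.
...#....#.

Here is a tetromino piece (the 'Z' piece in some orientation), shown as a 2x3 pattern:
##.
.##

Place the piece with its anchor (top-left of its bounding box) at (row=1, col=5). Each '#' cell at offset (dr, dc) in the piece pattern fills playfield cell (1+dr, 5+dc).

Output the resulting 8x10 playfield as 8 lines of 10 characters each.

Answer: ..........
.#...##...
.#....##..
....#....#
.#....#...
.###......
......#.#.
...#....#.

Derivation:
Fill (1+0,5+0) = (1,5)
Fill (1+0,5+1) = (1,6)
Fill (1+1,5+1) = (2,6)
Fill (1+1,5+2) = (2,7)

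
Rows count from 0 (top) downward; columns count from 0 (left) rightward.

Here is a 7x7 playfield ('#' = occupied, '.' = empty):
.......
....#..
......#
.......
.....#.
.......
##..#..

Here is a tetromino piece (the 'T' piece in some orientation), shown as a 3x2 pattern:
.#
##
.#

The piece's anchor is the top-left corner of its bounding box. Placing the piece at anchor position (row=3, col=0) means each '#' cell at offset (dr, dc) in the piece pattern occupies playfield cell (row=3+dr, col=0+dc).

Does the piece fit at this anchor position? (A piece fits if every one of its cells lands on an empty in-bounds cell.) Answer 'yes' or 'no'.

Answer: yes

Derivation:
Check each piece cell at anchor (3, 0):
  offset (0,1) -> (3,1): empty -> OK
  offset (1,0) -> (4,0): empty -> OK
  offset (1,1) -> (4,1): empty -> OK
  offset (2,1) -> (5,1): empty -> OK
All cells valid: yes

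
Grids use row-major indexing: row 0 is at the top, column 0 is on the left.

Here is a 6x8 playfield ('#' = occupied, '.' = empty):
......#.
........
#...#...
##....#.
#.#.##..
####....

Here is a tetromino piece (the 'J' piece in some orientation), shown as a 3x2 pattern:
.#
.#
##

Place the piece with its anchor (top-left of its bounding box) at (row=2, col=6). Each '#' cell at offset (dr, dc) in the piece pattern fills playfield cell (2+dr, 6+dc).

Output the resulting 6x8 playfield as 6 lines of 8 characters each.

Fill (2+0,6+1) = (2,7)
Fill (2+1,6+1) = (3,7)
Fill (2+2,6+0) = (4,6)
Fill (2+2,6+1) = (4,7)

Answer: ......#.
........
#...#..#
##....##
#.#.####
####....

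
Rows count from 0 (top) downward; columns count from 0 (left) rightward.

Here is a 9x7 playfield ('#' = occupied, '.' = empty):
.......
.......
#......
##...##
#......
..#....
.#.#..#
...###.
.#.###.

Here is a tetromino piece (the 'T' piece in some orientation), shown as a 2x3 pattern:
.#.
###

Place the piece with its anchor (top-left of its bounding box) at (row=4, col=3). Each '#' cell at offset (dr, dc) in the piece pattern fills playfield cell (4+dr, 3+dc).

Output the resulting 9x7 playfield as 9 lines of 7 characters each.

Fill (4+0,3+1) = (4,4)
Fill (4+1,3+0) = (5,3)
Fill (4+1,3+1) = (5,4)
Fill (4+1,3+2) = (5,5)

Answer: .......
.......
#......
##...##
#...#..
..####.
.#.#..#
...###.
.#.###.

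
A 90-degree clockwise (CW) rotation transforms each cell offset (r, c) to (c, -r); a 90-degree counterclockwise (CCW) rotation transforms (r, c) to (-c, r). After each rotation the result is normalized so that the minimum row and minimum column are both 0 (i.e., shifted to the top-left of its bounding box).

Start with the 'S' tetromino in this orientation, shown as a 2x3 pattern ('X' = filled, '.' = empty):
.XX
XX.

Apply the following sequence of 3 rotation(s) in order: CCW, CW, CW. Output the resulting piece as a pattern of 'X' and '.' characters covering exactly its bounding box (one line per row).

Answer: X.
XX
.X

Derivation:
Start:
.XX
XX.
After rotation 1 (CCW):
X.
XX
.X
After rotation 2 (CW):
.XX
XX.
After rotation 3 (CW):
X.
XX
.X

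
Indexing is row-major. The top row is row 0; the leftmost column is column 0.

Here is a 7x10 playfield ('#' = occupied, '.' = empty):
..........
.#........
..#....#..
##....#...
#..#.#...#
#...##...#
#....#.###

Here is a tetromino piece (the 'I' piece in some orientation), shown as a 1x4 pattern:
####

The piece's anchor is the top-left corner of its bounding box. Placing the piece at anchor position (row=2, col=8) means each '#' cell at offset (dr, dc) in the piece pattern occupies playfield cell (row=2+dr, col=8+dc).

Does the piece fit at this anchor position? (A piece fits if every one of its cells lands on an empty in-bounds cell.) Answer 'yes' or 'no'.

Answer: no

Derivation:
Check each piece cell at anchor (2, 8):
  offset (0,0) -> (2,8): empty -> OK
  offset (0,1) -> (2,9): empty -> OK
  offset (0,2) -> (2,10): out of bounds -> FAIL
  offset (0,3) -> (2,11): out of bounds -> FAIL
All cells valid: no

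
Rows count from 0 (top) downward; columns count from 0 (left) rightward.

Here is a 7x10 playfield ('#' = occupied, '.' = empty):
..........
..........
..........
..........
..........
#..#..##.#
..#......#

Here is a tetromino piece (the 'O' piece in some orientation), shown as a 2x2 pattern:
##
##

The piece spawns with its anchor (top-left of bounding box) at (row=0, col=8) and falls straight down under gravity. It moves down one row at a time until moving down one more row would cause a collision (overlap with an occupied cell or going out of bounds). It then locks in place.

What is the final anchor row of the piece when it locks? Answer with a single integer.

Spawn at (row=0, col=8). Try each row:
  row 0: fits
  row 1: fits
  row 2: fits
  row 3: fits
  row 4: blocked -> lock at row 3

Answer: 3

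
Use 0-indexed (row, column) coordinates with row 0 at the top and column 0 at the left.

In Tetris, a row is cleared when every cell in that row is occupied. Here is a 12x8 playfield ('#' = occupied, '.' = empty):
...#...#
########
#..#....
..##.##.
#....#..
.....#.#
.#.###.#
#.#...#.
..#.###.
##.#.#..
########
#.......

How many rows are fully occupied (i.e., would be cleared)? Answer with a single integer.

Check each row:
  row 0: 6 empty cells -> not full
  row 1: 0 empty cells -> FULL (clear)
  row 2: 6 empty cells -> not full
  row 3: 4 empty cells -> not full
  row 4: 6 empty cells -> not full
  row 5: 6 empty cells -> not full
  row 6: 3 empty cells -> not full
  row 7: 5 empty cells -> not full
  row 8: 4 empty cells -> not full
  row 9: 4 empty cells -> not full
  row 10: 0 empty cells -> FULL (clear)
  row 11: 7 empty cells -> not full
Total rows cleared: 2

Answer: 2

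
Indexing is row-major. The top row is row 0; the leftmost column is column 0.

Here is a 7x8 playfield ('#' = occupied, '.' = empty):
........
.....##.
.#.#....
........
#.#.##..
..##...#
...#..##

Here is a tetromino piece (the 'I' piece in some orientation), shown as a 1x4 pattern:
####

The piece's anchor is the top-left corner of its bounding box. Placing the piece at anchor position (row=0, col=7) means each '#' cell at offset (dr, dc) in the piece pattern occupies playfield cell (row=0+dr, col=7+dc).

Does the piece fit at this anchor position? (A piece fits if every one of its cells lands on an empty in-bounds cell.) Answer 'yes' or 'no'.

Check each piece cell at anchor (0, 7):
  offset (0,0) -> (0,7): empty -> OK
  offset (0,1) -> (0,8): out of bounds -> FAIL
  offset (0,2) -> (0,9): out of bounds -> FAIL
  offset (0,3) -> (0,10): out of bounds -> FAIL
All cells valid: no

Answer: no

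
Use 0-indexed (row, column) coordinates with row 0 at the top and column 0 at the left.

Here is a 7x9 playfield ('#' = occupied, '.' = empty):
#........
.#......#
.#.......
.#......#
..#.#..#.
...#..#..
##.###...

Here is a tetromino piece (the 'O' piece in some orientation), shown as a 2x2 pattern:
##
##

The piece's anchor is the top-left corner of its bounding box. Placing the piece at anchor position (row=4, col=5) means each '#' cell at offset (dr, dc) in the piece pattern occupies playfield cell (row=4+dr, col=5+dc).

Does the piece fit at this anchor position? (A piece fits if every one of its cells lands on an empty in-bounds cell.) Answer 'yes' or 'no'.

Answer: no

Derivation:
Check each piece cell at anchor (4, 5):
  offset (0,0) -> (4,5): empty -> OK
  offset (0,1) -> (4,6): empty -> OK
  offset (1,0) -> (5,5): empty -> OK
  offset (1,1) -> (5,6): occupied ('#') -> FAIL
All cells valid: no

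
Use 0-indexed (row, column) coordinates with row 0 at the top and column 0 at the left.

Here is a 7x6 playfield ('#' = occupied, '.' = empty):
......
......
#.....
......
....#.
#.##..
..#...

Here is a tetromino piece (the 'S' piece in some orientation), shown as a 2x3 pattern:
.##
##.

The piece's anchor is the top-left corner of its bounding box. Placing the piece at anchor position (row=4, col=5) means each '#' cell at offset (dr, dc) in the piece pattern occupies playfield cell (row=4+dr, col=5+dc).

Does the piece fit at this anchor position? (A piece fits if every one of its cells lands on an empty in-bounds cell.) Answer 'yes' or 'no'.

Check each piece cell at anchor (4, 5):
  offset (0,1) -> (4,6): out of bounds -> FAIL
  offset (0,2) -> (4,7): out of bounds -> FAIL
  offset (1,0) -> (5,5): empty -> OK
  offset (1,1) -> (5,6): out of bounds -> FAIL
All cells valid: no

Answer: no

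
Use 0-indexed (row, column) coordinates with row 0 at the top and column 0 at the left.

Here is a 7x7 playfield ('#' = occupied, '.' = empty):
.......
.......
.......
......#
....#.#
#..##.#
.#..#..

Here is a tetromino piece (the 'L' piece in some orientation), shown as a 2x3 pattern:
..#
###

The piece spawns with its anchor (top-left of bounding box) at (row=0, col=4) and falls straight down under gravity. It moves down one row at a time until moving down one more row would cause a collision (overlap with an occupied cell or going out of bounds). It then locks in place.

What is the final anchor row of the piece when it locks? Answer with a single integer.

Answer: 1

Derivation:
Spawn at (row=0, col=4). Try each row:
  row 0: fits
  row 1: fits
  row 2: blocked -> lock at row 1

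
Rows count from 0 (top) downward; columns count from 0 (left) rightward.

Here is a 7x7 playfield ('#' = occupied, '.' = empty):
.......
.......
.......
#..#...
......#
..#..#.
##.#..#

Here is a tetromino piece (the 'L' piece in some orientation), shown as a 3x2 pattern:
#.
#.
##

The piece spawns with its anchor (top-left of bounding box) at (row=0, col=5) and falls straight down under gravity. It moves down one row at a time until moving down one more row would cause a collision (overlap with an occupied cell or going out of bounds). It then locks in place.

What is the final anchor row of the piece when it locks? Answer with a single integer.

Spawn at (row=0, col=5). Try each row:
  row 0: fits
  row 1: fits
  row 2: blocked -> lock at row 1

Answer: 1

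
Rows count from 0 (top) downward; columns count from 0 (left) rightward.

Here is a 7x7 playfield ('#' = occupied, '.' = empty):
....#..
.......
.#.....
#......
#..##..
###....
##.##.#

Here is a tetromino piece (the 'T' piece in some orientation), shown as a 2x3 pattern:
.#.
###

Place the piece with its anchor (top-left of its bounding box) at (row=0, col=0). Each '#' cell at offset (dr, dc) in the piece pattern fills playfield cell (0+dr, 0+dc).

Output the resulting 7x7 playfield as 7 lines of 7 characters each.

Fill (0+0,0+1) = (0,1)
Fill (0+1,0+0) = (1,0)
Fill (0+1,0+1) = (1,1)
Fill (0+1,0+2) = (1,2)

Answer: .#..#..
###....
.#.....
#......
#..##..
###....
##.##.#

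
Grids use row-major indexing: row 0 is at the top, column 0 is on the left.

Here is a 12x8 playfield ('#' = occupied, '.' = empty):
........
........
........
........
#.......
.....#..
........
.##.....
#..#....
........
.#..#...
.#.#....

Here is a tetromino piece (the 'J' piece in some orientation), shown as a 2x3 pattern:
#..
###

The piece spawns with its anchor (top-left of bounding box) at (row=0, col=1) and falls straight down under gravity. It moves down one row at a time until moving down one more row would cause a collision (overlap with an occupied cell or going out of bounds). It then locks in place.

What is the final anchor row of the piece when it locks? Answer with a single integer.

Answer: 5

Derivation:
Spawn at (row=0, col=1). Try each row:
  row 0: fits
  row 1: fits
  row 2: fits
  row 3: fits
  row 4: fits
  row 5: fits
  row 6: blocked -> lock at row 5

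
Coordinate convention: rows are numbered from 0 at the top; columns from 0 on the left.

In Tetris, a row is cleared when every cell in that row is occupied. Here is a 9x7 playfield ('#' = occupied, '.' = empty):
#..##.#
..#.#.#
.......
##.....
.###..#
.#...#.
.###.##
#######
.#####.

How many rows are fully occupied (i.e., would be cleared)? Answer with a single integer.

Answer: 1

Derivation:
Check each row:
  row 0: 3 empty cells -> not full
  row 1: 4 empty cells -> not full
  row 2: 7 empty cells -> not full
  row 3: 5 empty cells -> not full
  row 4: 3 empty cells -> not full
  row 5: 5 empty cells -> not full
  row 6: 2 empty cells -> not full
  row 7: 0 empty cells -> FULL (clear)
  row 8: 2 empty cells -> not full
Total rows cleared: 1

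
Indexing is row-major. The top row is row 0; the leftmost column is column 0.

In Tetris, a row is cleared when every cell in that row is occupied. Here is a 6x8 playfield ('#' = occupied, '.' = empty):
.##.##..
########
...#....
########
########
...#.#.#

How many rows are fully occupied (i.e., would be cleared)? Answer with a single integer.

Check each row:
  row 0: 4 empty cells -> not full
  row 1: 0 empty cells -> FULL (clear)
  row 2: 7 empty cells -> not full
  row 3: 0 empty cells -> FULL (clear)
  row 4: 0 empty cells -> FULL (clear)
  row 5: 5 empty cells -> not full
Total rows cleared: 3

Answer: 3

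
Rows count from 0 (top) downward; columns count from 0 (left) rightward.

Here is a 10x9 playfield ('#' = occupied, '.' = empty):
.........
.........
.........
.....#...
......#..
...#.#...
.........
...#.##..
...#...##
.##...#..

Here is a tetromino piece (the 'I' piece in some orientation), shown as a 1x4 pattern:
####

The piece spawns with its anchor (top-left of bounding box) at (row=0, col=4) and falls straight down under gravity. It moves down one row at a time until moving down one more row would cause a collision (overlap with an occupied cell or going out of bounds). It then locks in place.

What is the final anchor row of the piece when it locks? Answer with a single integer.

Spawn at (row=0, col=4). Try each row:
  row 0: fits
  row 1: fits
  row 2: fits
  row 3: blocked -> lock at row 2

Answer: 2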